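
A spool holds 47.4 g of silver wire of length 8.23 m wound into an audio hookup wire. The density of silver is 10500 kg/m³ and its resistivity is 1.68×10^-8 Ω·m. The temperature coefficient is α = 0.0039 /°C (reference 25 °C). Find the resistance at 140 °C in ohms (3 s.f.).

A = m/(density·L) = 0.0474/(10500×8.23) = 5.4852e-07 m²
R = ρL/A = (1.68×10^-8)(8.23)/(5.4852e-07) = 0.2521 Ω
R(140 °C) = 0.2521 × (1 + 0.0039×115) = 0.365 Ω

0.365 Ω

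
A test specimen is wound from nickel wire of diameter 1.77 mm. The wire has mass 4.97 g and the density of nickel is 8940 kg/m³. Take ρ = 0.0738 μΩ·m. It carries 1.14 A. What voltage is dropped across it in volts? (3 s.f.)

0.00773 V

ρ = 0.0738 μΩ·m = 7.38×10^-8 Ω·m
A = π(d/2)² = π(8.8500e-04 m)² = 2.4606e-06 m²
L = m/(density·A) = 0.00497/(8940×2.4606e-06) = 0.2259 m
R = ρL/A = (7.38×10^-8)(0.2259)/(2.4606e-06) = 0.006776 Ω
V = IR = 1.14 × 0.006776 = 0.00773 V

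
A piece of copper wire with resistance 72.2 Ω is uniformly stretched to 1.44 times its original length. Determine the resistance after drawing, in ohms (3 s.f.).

Volume constant ⇒ A' = A/k with k = 1.44. R' = ρ(kL)/(A/k) = k²R.
R' = 2.074 × 72.2 = 150 Ω

150 Ω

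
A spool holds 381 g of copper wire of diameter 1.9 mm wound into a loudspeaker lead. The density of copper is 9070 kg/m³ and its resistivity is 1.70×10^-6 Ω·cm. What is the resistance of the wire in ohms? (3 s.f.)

0.0888 Ω

ρ = 1.70×10^-6 Ω·cm = 1.70×10^-8 Ω·m
A = π(d/2)² = π(9.5000e-04 m)² = 2.8353e-06 m²
L = m/(density·A) = 0.381/(9070×2.8353e-06) = 14.82 m
R = ρL/A = (1.70×10^-8)(14.82)/(2.8353e-06) = 0.0888 Ω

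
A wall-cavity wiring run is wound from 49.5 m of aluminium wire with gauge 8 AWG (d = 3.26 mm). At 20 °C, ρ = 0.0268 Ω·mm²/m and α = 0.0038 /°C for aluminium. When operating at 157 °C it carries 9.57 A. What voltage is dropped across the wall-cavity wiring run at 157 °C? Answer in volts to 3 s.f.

2.31 V

ρ = 0.0268 Ω·mm²/m = 2.68×10^-8 Ω·m
A = π(3.26/2 mm)² = π(1.6300e-03 m)² = 8.347e-06 m²
R₍20₎ = ρL/A = (2.68×10^-8)(49.5)/(8.347e-06) = 0.1589 Ω
R₍157₎ = R₍20₎(1 + αΔT) = 0.1589 × (1 + 0.0038×137) = 0.2417 Ω
V = IR = 9.57 × 0.2417 = 2.31 V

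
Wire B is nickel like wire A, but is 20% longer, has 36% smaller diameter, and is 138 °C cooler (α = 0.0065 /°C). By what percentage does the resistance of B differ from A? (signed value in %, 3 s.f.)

-69.8%

R ∝ ρL/d² with ρ ∝ (1+αΔT), so R_B/R_A = (1 + 20/100) × (1 − 36/100)⁻² × (1 − 0.0065×138)
= 1.2 × 2.441 × 0.103 = 0.3018
(R_B − R_A)/R_A = 0.3018 − 1 = -69.8%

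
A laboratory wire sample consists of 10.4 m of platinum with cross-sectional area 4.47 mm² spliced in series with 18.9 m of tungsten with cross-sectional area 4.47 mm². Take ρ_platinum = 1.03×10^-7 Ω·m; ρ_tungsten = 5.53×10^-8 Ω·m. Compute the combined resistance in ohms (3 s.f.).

Segment 1: A = 4.47 mm² = 4.470e-06 m²
R₁ = ρL/A = (1.03×10^-7)(10.4)/(4.470e-06) = 0.2396 Ω
R₂ = (5.53×10^-8)(18.9)/(4.470e-06) = 0.2338 Ω
R = R₁ + R₂ = 0.473 Ω

0.473 Ω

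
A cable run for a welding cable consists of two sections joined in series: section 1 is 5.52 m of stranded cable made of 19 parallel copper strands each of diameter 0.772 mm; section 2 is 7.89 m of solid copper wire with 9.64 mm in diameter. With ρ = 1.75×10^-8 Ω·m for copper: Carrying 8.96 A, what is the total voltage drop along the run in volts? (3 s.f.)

Section 1: A_strand = π(3.8600e-04)² = 4.681e-07 m²; R₁ = ρL/(N·A_s) = (1.75×10^-8)(5.52)/(19×4.681e-07) = 0.01086 Ω
Section 2: A = π(d/2)² = π(4.8200e-03 m)² = 7.299e-05 m²
R₂ = (1.75×10^-8)(7.89)/(7.299e-05) = 0.001892 Ω
R = R₁ + R₂ = 0.01275 Ω
V = IR = 8.96 × 0.01275 = 0.114 V

0.114 V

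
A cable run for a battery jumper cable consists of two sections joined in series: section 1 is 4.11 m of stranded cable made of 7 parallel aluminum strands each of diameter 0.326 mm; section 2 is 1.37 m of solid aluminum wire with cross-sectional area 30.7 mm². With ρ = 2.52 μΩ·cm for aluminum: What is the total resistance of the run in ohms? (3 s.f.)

0.178 Ω

ρ = 2.52 μΩ·cm = 2.52×10^-8 Ω·m
Section 1: A_strand = π(1.6300e-04)² = 8.347e-08 m²; R₁ = ρL/(N·A_s) = (2.52×10^-8)(4.11)/(7×8.347e-08) = 0.1773 Ω
Section 2: A = 30.7 mm² = 3.070e-05 m²
R₂ = (2.52×10^-8)(1.37)/(3.070e-05) = 0.001125 Ω
R = R₁ + R₂ = 0.178 Ω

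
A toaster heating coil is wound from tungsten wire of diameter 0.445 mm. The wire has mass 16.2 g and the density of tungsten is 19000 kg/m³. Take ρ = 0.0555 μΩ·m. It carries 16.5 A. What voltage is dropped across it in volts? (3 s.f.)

32.3 V

ρ = 0.0555 μΩ·m = 5.55×10^-8 Ω·m
A = π(d/2)² = π(2.2250e-04 m)² = 1.5553e-07 m²
L = m/(density·A) = 0.0162/(19000×1.5553e-07) = 5.482 m
R = ρL/A = (5.55×10^-8)(5.482)/(1.5553e-07) = 1.956 Ω
V = IR = 16.5 × 1.956 = 32.3 V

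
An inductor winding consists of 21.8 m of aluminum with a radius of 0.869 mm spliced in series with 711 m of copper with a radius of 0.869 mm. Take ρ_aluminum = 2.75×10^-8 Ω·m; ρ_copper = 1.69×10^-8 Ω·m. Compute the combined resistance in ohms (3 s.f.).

5.32 Ω

Segment 1: A = πr² = π(8.6900e-04 m)² = 2.372e-06 m²
R₁ = ρL/A = (2.75×10^-8)(21.8)/(2.372e-06) = 0.2527 Ω
R₂ = (1.69×10^-8)(711)/(2.372e-06) = 5.065 Ω
R = R₁ + R₂ = 5.32 Ω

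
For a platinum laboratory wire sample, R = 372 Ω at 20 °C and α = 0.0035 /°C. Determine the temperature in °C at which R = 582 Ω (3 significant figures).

R = R₀(1 + α(T − T₀)) ⇒ T = T₀ + (R/R₀ − 1)/α
T = 20 + (582/372 − 1)/0.0035 = 20 + (0.5645)/0.0035 = 181 °C

181 °C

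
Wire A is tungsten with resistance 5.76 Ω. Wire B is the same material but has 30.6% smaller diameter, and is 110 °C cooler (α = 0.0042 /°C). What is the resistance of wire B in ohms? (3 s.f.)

R ∝ ρL/d² with ρ ∝ (1+αΔT), so R_B/R_A = (1 − 30.6/100)⁻² × (1 − 0.0042×110)
= 2.076 × 0.538 = 1.117
R_B = 1.117 × 5.76 = 6.43 Ω

6.43 Ω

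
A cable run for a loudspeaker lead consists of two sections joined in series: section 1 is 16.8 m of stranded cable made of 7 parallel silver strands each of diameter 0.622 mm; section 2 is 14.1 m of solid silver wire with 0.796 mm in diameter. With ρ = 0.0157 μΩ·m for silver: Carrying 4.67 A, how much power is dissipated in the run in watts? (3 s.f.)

12.4 W

ρ = 0.0157 μΩ·m = 1.57×10^-8 Ω·m
Section 1: A_strand = π(3.1100e-04)² = 3.039e-07 m²; R₁ = ρL/(N·A_s) = (1.57×10^-8)(16.8)/(7×3.039e-07) = 0.124 Ω
Section 2: A = π(d/2)² = π(3.9800e-04 m)² = 4.976e-07 m²
R₂ = (1.57×10^-8)(14.1)/(4.976e-07) = 0.4448 Ω
R = R₁ + R₂ = 0.5688 Ω
P = I²R = (4.67)² × 0.5688 = 12.4 W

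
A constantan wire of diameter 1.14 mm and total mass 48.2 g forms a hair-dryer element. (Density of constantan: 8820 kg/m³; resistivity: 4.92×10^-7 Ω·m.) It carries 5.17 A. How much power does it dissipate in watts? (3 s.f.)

69.0 W

A = π(d/2)² = π(5.7000e-04 m)² = 1.0207e-06 m²
L = m/(density·A) = 0.0482/(8820×1.0207e-06) = 5.354 m
R = ρL/A = (4.92×10^-7)(5.354)/(1.0207e-06) = 2.581 Ω
P = I²R = (5.17)² × 2.581 = 69.0 W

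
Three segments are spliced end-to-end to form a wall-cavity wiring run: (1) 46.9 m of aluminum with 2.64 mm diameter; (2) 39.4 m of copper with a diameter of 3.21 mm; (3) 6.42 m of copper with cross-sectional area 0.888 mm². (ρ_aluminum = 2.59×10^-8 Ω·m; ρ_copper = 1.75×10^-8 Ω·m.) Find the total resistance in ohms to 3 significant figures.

0.434 Ω

Seg 1: A = π(d/2)² = π(1.3200e-03 m)² = 5.474e-06 m²
R_1 = (2.59×10^-8)(46.9)/(5.474e-06) = 0.2219 Ω
Seg 2: A = π(d/2)² = π(1.6050e-03 m)² = 8.093e-06 m²
R_2 = (1.75×10^-8)(39.4)/(8.093e-06) = 0.0852 Ω
Seg 3: A = 0.888 mm² = 8.880e-07 m²
R_3 = (1.75×10^-8)(6.42)/(8.880e-07) = 0.1265 Ω
R_total = R_1 + R_2 + R_3 = 0.434 Ω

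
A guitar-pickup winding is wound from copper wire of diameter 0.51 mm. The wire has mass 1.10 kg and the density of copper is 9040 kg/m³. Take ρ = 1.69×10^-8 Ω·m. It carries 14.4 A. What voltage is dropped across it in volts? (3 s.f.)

A = π(d/2)² = π(2.5500e-04 m)² = 2.0428e-07 m²
L = m/(density·A) = 1.1/(9040×2.0428e-07) = 595.7 m
R = ρL/A = (1.69×10^-8)(595.7)/(2.0428e-07) = 49.28 Ω
V = IR = 14.4 × 49.28 = 710 V

710 V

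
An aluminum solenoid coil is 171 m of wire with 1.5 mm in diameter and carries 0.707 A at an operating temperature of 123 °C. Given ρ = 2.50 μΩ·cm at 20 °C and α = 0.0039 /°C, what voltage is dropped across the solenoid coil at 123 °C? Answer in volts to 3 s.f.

2.40 V

ρ = 2.50 μΩ·cm = 2.50×10^-8 Ω·m
A = π(d/2)² = π(7.5000e-04 m)² = 1.767e-06 m²
R₍20₎ = ρL/A = (2.50×10^-8)(171)/(1.767e-06) = 2.419 Ω
R₍123₎ = R₍20₎(1 + αΔT) = 2.419 × (1 + 0.0039×103) = 3.391 Ω
V = IR = 0.707 × 3.391 = 2.40 V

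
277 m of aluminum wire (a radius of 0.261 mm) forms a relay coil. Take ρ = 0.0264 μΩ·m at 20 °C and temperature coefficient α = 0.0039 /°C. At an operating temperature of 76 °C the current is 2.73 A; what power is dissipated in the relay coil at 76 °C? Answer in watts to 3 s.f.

ρ = 0.0264 μΩ·m = 2.64×10^-8 Ω·m
A = πr² = π(2.6100e-04 m)² = 2.140e-07 m²
R₍20₎ = ρL/A = (2.64×10^-8)(277)/(2.140e-07) = 34.17 Ω
R₍76₎ = R₍20₎(1 + αΔT) = 34.17 × (1 + 0.0039×56) = 41.63 Ω
P = I²R = (2.73)² × 41.63 = 310 W

310 W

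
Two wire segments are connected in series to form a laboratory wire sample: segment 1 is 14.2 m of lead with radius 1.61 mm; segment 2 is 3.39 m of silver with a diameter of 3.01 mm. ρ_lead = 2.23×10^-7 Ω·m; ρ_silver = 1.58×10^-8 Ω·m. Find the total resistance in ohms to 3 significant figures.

Segment 1: A = πr² = π(1.6100e-03 m)² = 8.143e-06 m²
R₁ = ρL/A = (2.23×10^-7)(14.2)/(8.143e-06) = 0.3889 Ω
Segment 2: A = π(d/2)² = π(1.5050e-03 m)² = 7.116e-06 m²
R₂ = (1.58×10^-8)(3.39)/(7.116e-06) = 0.007527 Ω
R = R₁ + R₂ = 0.396 Ω

0.396 Ω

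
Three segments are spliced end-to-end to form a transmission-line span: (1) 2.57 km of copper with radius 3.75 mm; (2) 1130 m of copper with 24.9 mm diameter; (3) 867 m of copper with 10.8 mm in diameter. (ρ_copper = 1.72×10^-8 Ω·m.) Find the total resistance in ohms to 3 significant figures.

Seg 1: A = πr² = π(3.7500e-03 m)² = 4.418e-05 m²
R_1 = (1.72×10^-8)(2570)/(4.418e-05) = 1.001 Ω
Seg 2: A = π(d/2)² = π(1.2450e-02 m)² = 4.870e-04 m²
R_2 = (1.72×10^-8)(1130)/(4.870e-04) = 0.03991 Ω
Seg 3: A = π(d/2)² = π(5.4000e-03 m)² = 9.161e-05 m²
R_3 = (1.72×10^-8)(867)/(9.161e-05) = 0.1628 Ω
R_total = R_1 + R_2 + R_3 = 1.20 Ω

1.20 Ω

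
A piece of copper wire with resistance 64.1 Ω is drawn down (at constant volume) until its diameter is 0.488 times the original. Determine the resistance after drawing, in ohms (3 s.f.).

1130 Ω

Volume constant ⇒ L' = L/r² with r = 0.488. R' = ρL'/A' = ρ(L/r²)/(πr²d₀²/4) = R/r⁴.
R' = 17.63 × 64.1 = 1130 Ω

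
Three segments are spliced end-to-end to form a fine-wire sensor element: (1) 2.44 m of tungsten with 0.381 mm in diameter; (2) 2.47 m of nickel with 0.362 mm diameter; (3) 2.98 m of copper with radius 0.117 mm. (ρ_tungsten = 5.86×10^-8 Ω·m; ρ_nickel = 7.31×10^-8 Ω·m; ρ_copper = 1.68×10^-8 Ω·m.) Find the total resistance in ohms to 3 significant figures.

Seg 1: A = π(d/2)² = π(1.9050e-04 m)² = 1.140e-07 m²
R_1 = (5.86×10^-8)(2.44)/(1.140e-07) = 1.254 Ω
Seg 2: A = π(d/2)² = π(1.8100e-04 m)² = 1.029e-07 m²
R_2 = (7.31×10^-8)(2.47)/(1.029e-07) = 1.754 Ω
Seg 3: A = πr² = π(1.1700e-04 m)² = 4.301e-08 m²
R_3 = (1.68×10^-8)(2.98)/(4.301e-08) = 1.164 Ω
R_total = R_1 + R_2 + R_3 = 4.17 Ω

4.17 Ω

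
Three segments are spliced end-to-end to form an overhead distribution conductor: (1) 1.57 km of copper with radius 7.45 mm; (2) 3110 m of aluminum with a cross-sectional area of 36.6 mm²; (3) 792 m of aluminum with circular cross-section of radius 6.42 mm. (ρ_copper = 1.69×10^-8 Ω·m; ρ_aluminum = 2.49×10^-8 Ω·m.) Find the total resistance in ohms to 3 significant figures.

Seg 1: A = πr² = π(7.4500e-03 m)² = 1.744e-04 m²
R_1 = (1.69×10^-8)(1570)/(1.744e-04) = 0.1522 Ω
Seg 2: A = 36.6 mm² = 3.660e-05 m²
R_2 = (2.49×10^-8)(3110)/(3.660e-05) = 2.116 Ω
Seg 3: A = πr² = π(6.4200e-03 m)² = 1.295e-04 m²
R_3 = (2.49×10^-8)(792)/(1.295e-04) = 0.1523 Ω
R_total = R_1 + R_2 + R_3 = 2.42 Ω

2.42 Ω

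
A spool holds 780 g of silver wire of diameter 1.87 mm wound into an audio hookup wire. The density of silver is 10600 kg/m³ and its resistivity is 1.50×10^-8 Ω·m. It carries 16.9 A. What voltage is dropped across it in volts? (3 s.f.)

2.47 V

A = π(d/2)² = π(9.3500e-04 m)² = 2.7465e-06 m²
L = m/(density·A) = 0.78/(10600×2.7465e-06) = 26.79 m
R = ρL/A = (1.50×10^-8)(26.79)/(2.7465e-06) = 0.1463 Ω
V = IR = 16.9 × 0.1463 = 2.47 V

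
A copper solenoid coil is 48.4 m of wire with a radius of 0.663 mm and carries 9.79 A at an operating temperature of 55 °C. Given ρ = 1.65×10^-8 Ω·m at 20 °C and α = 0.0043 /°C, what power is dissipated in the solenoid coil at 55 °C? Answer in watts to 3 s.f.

63.8 W

A = πr² = π(6.6300e-04 m)² = 1.381e-06 m²
R₍20₎ = ρL/A = (1.65×10^-8)(48.4)/(1.381e-06) = 0.5783 Ω
R₍55₎ = R₍20₎(1 + αΔT) = 0.5783 × (1 + 0.0043×35) = 0.6653 Ω
P = I²R = (9.79)² × 0.6653 = 63.8 W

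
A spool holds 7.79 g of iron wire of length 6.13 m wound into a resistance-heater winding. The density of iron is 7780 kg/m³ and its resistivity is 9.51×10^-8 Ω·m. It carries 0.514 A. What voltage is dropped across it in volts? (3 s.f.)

A = m/(density·L) = 0.00779/(7780×6.13) = 1.6334e-07 m²
R = ρL/A = (9.51×10^-8)(6.13)/(1.6334e-07) = 3.569 Ω
V = IR = 0.514 × 3.569 = 1.83 V

1.83 V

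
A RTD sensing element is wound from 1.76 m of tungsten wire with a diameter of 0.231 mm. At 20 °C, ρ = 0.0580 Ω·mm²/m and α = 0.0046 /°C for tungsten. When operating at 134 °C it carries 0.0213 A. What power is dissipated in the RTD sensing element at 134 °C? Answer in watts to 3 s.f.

0.00168 W

ρ = 0.0580 Ω·mm²/m = 5.80×10^-8 Ω·m
A = π(d/2)² = π(1.1550e-04 m)² = 4.191e-08 m²
R₍20₎ = ρL/A = (5.80×10^-8)(1.76)/(4.191e-08) = 2.436 Ω
R₍134₎ = R₍20₎(1 + αΔT) = 2.436 × (1 + 0.0046×114) = 3.713 Ω
P = I²R = (0.0213)² × 3.713 = 0.00168 W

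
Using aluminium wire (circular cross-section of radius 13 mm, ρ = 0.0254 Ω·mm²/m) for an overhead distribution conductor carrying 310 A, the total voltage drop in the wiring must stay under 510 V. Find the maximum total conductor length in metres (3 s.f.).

34400 m

ρ = 0.0254 Ω·mm²/m = 2.54×10^-8 Ω·m
A = πr² = π(1.3000e-02 m)² = 5.309e-04 m²
L_max = V_max·A/(1·ρI) = (510)(5.309e-04)/(2.54×10^-8×310) = 34400 m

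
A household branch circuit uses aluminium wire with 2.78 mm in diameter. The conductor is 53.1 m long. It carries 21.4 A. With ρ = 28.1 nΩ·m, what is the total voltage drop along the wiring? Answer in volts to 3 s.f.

ρ = 28.1 nΩ·m = 2.81×10^-8 Ω·m
A = π(d/2)² = π(1.3900e-03 m)² = 6.070e-06 m²
R = ρL/A = (2.81×10^-8)(53.1)/(6.070e-06) = 0.2458 Ω
V = IR = 21.4 × 0.2458 = 5.26 V

5.26 V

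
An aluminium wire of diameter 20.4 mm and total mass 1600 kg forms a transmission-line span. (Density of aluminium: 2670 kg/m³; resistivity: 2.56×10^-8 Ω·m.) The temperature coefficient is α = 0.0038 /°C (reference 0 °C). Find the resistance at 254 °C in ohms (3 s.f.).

0.282 Ω

A = π(d/2)² = π(1.0200e-02 m)² = 3.2685e-04 m²
L = m/(density·A) = 1600/(2670×3.2685e-04) = 1833 m
R = ρL/A = (2.56×10^-8)(1833)/(3.2685e-04) = 0.1436 Ω
R(254 °C) = 0.1436 × (1 + 0.0038×254) = 0.282 Ω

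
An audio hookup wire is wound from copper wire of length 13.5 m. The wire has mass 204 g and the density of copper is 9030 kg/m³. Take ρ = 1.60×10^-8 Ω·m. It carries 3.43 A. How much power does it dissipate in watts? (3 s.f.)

A = m/(density·L) = 0.204/(9030×13.5) = 1.6734e-06 m²
R = ρL/A = (1.60×10^-8)(13.5)/(1.6734e-06) = 0.1291 Ω
P = I²R = (3.43)² × 0.1291 = 1.52 W

1.52 W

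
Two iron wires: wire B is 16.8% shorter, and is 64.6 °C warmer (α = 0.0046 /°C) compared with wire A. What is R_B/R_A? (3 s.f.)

R ∝ ρL/d² with ρ ∝ (1+αΔT), so R_B/R_A = (1 − 16.8/100) × (1 + 0.0046×64.6)
= 0.832 × 1.297 = 1.08

1.08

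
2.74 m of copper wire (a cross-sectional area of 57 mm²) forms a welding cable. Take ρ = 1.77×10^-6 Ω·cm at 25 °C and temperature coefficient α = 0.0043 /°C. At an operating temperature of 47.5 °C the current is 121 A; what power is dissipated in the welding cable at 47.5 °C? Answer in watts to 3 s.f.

ρ = 1.77×10^-6 Ω·cm = 1.77×10^-8 Ω·m
A = 57 mm² = 5.700e-05 m²
R₍25₎ = ρL/A = (1.77×10^-8)(2.74)/(5.700e-05) = 8.508×10^-4 Ω
R₍47.5₎ = R₍25₎(1 + αΔT) = 8.508×10^-4 × (1 + 0.0043×22.5) = 9.332×10^-4 Ω
P = I²R = (121)² × 9.332×10^-4 = 13.7 W

13.7 W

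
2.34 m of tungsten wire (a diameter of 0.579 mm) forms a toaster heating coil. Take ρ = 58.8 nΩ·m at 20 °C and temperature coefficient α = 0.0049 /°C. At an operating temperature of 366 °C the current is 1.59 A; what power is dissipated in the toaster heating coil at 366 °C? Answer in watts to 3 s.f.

3.56 W

ρ = 58.8 nΩ·m = 5.88×10^-8 Ω·m
A = π(d/2)² = π(2.8950e-04 m)² = 2.633e-07 m²
R₍20₎ = ρL/A = (5.88×10^-8)(2.34)/(2.633e-07) = 0.5226 Ω
R₍366₎ = R₍20₎(1 + αΔT) = 0.5226 × (1 + 0.0049×346) = 1.409 Ω
P = I²R = (1.59)² × 1.409 = 3.56 W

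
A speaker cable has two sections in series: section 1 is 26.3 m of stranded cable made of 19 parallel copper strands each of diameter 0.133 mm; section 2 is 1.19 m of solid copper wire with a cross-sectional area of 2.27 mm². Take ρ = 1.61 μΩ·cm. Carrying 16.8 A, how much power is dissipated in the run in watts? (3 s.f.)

ρ = 1.61 μΩ·cm = 1.61×10^-8 Ω·m
Section 1: A_strand = π(6.6500e-05)² = 1.389e-08 m²; R₁ = ρL/(N·A_s) = (1.61×10^-8)(26.3)/(19×1.389e-08) = 1.604 Ω
Section 2: A = 2.27 mm² = 2.270e-06 m²
R₂ = (1.61×10^-8)(1.19)/(2.270e-06) = 0.00844 Ω
R = R₁ + R₂ = 1.613 Ω
P = I²R = (16.8)² × 1.613 = 455 W

455 W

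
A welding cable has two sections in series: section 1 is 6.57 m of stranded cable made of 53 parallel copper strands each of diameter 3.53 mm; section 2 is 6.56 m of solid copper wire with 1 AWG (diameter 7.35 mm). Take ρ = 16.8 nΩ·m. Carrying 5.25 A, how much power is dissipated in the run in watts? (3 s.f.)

ρ = 16.8 nΩ·m = 1.68×10^-8 Ω·m
Section 1: A_strand = π(1.7650e-03)² = 9.787e-06 m²; R₁ = ρL/(N·A_s) = (1.68×10^-8)(6.57)/(53×9.787e-06) = 2.128×10^-4 Ω
Section 2: A = π(7.35/2 mm)² = π(3.6750e-03 m)² = 4.243e-05 m²
R₂ = (1.68×10^-8)(6.56)/(4.243e-05) = 0.002597 Ω
R = R₁ + R₂ = 0.00281 Ω
P = I²R = (5.25)² × 0.00281 = 0.0775 W

0.0775 W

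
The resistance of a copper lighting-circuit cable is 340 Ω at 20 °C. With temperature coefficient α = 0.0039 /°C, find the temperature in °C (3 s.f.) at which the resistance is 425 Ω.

84.1 °C

R = R₀(1 + α(T − T₀)) ⇒ T = T₀ + (R/R₀ − 1)/α
T = 20 + (425/340 − 1)/0.0039 = 20 + (0.25)/0.0039 = 84.1 °C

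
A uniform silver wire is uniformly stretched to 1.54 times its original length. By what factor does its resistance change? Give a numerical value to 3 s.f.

Volume constant ⇒ A' = A/k with k = 1.54. R' = ρ(kL)/(A/k) = k²R.
Factor = 2.37

2.37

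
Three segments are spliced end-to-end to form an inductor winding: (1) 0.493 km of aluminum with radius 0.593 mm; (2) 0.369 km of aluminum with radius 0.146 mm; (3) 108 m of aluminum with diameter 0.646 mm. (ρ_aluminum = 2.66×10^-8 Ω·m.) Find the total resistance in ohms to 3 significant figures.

Seg 1: A = πr² = π(5.9300e-04 m)² = 1.105e-06 m²
R_1 = (2.66×10^-8)(493)/(1.105e-06) = 11.87 Ω
Seg 2: A = πr² = π(1.4600e-04 m)² = 6.697e-08 m²
R_2 = (2.66×10^-8)(369)/(6.697e-08) = 146.6 Ω
Seg 3: A = π(d/2)² = π(3.2300e-04 m)² = 3.278e-07 m²
R_3 = (2.66×10^-8)(108)/(3.278e-07) = 8.765 Ω
R_total = R_1 + R_2 + R_3 = 167 Ω

167 Ω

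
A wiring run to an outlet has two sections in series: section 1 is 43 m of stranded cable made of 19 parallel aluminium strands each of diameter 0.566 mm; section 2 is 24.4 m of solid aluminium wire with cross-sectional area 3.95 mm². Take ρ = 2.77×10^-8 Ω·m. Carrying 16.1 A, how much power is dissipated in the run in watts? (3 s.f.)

109 W

Section 1: A_strand = π(2.8300e-04)² = 2.516e-07 m²; R₁ = ρL/(N·A_s) = (2.77×10^-8)(43)/(19×2.516e-07) = 0.2492 Ω
Section 2: A = 3.95 mm² = 3.950e-06 m²
R₂ = (2.77×10^-8)(24.4)/(3.950e-06) = 0.1711 Ω
R = R₁ + R₂ = 0.4203 Ω
P = I²R = (16.1)² × 0.4203 = 109 W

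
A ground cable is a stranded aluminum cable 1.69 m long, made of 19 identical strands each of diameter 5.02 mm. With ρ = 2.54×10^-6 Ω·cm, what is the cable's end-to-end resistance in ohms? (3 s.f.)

1.14×10^-4 Ω

ρ = 2.54×10^-6 Ω·cm = 2.54×10^-8 Ω·m
A_strand = π(2.5100e-03 m)² = 1.979e-05 m²
R_strand = ρL/A = (2.54×10^-8)(1.69)/(1.979e-05) = 0.002169 Ω
R_total = R_strand/N = 0.002169/19 = 1.14×10^-4 Ω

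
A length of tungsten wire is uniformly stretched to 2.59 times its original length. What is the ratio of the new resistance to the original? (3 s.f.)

6.71

Volume constant ⇒ A' = A/k with k = 2.59. R' = ρ(kL)/(A/k) = k²R.
Factor = 6.71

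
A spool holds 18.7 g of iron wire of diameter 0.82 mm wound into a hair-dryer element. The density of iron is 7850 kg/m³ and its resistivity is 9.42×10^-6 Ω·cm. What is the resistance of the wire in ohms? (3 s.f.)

ρ = 9.42×10^-6 Ω·cm = 9.42×10^-8 Ω·m
A = π(d/2)² = π(4.1000e-04 m)² = 5.2810e-07 m²
L = m/(density·A) = 0.0187/(7850×5.2810e-07) = 4.511 m
R = ρL/A = (9.42×10^-8)(4.511)/(5.2810e-07) = 0.805 Ω

0.805 Ω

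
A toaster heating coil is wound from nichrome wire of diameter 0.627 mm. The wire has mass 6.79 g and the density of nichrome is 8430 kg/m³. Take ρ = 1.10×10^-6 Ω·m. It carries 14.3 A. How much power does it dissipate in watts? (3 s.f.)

A = π(d/2)² = π(3.1350e-04 m)² = 3.0876e-07 m²
L = m/(density·A) = 0.00679/(8430×3.0876e-07) = 2.609 m
R = ρL/A = (1.10×10^-6)(2.609)/(3.0876e-07) = 9.294 Ω
P = I²R = (14.3)² × 9.294 = 1900 W

1900 W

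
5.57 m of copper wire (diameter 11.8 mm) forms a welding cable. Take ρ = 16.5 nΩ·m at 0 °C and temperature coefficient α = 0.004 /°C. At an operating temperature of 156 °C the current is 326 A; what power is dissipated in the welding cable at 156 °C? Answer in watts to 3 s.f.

ρ = 16.5 nΩ·m = 1.65×10^-8 Ω·m
A = π(d/2)² = π(5.9000e-03 m)² = 1.094e-04 m²
R₍0₎ = ρL/A = (1.65×10^-8)(5.57)/(1.094e-04) = 8.404×10^-4 Ω
R₍156₎ = R₍0₎(1 + αΔT) = 8.404×10^-4 × (1 + 0.004×156) = 0.001365 Ω
P = I²R = (326)² × 0.001365 = 145 W

145 W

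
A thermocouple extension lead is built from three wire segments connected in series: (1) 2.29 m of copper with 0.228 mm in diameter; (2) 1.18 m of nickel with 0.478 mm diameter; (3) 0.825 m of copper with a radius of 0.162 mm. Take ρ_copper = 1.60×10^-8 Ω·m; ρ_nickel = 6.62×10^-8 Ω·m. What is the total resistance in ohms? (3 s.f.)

1.49 Ω

Seg 1: A = π(d/2)² = π(1.1400e-04 m)² = 4.083e-08 m²
R_1 = (1.60×10^-8)(2.29)/(4.083e-08) = 0.8974 Ω
Seg 2: A = π(d/2)² = π(2.3900e-04 m)² = 1.795e-07 m²
R_2 = (6.62×10^-8)(1.18)/(1.795e-07) = 0.4353 Ω
Seg 3: A = πr² = π(1.6200e-04 m)² = 8.245e-08 m²
R_3 = (1.60×10^-8)(0.825)/(8.245e-08) = 0.1601 Ω
R_total = R_1 + R_2 + R_3 = 1.49 Ω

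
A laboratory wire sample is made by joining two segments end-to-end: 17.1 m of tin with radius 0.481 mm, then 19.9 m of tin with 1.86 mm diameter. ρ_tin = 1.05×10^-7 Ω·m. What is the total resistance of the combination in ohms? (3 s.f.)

Segment 1: A = πr² = π(4.8100e-04 m)² = 7.268e-07 m²
R₁ = ρL/A = (1.05×10^-7)(17.1)/(7.268e-07) = 2.47 Ω
Segment 2: A = π(d/2)² = π(9.3000e-04 m)² = 2.717e-06 m²
R₂ = (1.05×10^-7)(19.9)/(2.717e-06) = 0.769 Ω
R = R₁ + R₂ = 3.24 Ω

3.24 Ω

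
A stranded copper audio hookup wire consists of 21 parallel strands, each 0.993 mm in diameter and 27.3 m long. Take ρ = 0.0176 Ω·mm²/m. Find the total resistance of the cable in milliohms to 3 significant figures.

29.5 mΩ

ρ = 0.0176 Ω·mm²/m = 1.76×10^-8 Ω·m
A_strand = π(4.9650e-04 m)² = 7.744e-07 m²
R_strand = ρL/A = (1.76×10^-8)(27.3)/(7.744e-07) = 0.6204 Ω
R_total = R_strand/N = 0.6204/21 = 29.5 mΩ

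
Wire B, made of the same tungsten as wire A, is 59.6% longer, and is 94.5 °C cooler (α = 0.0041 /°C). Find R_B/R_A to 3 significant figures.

R ∝ ρL/d² with ρ ∝ (1+αΔT), so R_B/R_A = (1 + 59.6/100) × (1 − 0.0041×94.5)
= 1.596 × 0.6126 = 0.978

0.978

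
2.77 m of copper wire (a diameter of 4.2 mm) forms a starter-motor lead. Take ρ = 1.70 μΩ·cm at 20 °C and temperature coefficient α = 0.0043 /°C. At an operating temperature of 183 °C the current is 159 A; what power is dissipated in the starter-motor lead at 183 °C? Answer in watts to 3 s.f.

146 W

ρ = 1.70 μΩ·cm = 1.70×10^-8 Ω·m
A = π(d/2)² = π(2.1000e-03 m)² = 1.385e-05 m²
R₍20₎ = ρL/A = (1.70×10^-8)(2.77)/(1.385e-05) = 0.003399 Ω
R₍183₎ = R₍20₎(1 + αΔT) = 0.003399 × (1 + 0.0043×163) = 0.005781 Ω
P = I²R = (159)² × 0.005781 = 146 W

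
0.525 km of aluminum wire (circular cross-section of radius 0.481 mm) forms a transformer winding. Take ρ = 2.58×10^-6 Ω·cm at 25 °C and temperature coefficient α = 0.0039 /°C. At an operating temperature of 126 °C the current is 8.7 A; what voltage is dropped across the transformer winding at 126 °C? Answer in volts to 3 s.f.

ρ = 2.58×10^-6 Ω·cm = 2.58×10^-8 Ω·m
A = πr² = π(4.8100e-04 m)² = 7.268e-07 m²
R₍25₎ = ρL/A = (2.58×10^-8)(525)/(7.268e-07) = 18.64 Ω
R₍126₎ = R₍25₎(1 + αΔT) = 18.64 × (1 + 0.0039×101) = 25.98 Ω
V = IR = 8.7 × 25.98 = 226 V

226 V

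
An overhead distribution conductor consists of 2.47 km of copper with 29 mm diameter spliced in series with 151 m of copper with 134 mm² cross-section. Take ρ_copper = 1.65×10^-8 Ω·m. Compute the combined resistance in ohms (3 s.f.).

Segment 1: A = π(d/2)² = π(1.4500e-02 m)² = 6.605e-04 m²
R₁ = ρL/A = (1.65×10^-8)(2470)/(6.605e-04) = 0.0617 Ω
Segment 2: A = 134 mm² = 1.340e-04 m²
R₂ = (1.65×10^-8)(151)/(1.340e-04) = 0.01859 Ω
R = R₁ + R₂ = 0.0803 Ω

0.0803 Ω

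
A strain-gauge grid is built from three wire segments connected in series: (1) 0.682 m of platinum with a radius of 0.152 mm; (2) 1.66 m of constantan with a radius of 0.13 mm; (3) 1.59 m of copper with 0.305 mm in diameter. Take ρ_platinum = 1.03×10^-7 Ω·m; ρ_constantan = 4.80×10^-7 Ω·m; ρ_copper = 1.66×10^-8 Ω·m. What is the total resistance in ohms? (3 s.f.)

16.3 Ω

Seg 1: A = πr² = π(1.5200e-04 m)² = 7.258e-08 m²
R_1 = (1.03×10^-7)(0.682)/(7.258e-08) = 0.9678 Ω
Seg 2: A = πr² = π(1.3000e-04 m)² = 5.309e-08 m²
R_2 = (4.80×10^-7)(1.66)/(5.309e-08) = 15.01 Ω
Seg 3: A = π(d/2)² = π(1.5250e-04 m)² = 7.306e-08 m²
R_3 = (1.66×10^-8)(1.59)/(7.306e-08) = 0.3613 Ω
R_total = R_1 + R_2 + R_3 = 16.3 Ω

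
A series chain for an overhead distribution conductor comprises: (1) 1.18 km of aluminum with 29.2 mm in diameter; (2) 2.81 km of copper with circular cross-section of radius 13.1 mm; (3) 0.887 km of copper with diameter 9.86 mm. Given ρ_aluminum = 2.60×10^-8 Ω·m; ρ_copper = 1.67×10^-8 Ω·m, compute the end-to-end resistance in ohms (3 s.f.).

0.327 Ω

Seg 1: A = π(d/2)² = π(1.4600e-02 m)² = 6.697e-04 m²
R_1 = (2.60×10^-8)(1180)/(6.697e-04) = 0.04581 Ω
Seg 2: A = πr² = π(1.3100e-02 m)² = 5.391e-04 m²
R_2 = (1.67×10^-8)(2810)/(5.391e-04) = 0.08704 Ω
Seg 3: A = π(d/2)² = π(4.9300e-03 m)² = 7.636e-05 m²
R_3 = (1.67×10^-8)(887)/(7.636e-05) = 0.194 Ω
R_total = R_1 + R_2 + R_3 = 0.327 Ω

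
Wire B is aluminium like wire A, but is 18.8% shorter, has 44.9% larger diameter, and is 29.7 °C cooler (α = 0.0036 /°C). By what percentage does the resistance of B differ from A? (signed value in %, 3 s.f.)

-65.5%

R ∝ ρL/d² with ρ ∝ (1+αΔT), so R_B/R_A = (1 − 18.8/100) × (1 + 44.9/100)⁻² × (1 − 0.0036×29.7)
= 0.812 × 0.4763 × 0.8931 = 0.3454
(R_B − R_A)/R_A = 0.3454 − 1 = -65.5%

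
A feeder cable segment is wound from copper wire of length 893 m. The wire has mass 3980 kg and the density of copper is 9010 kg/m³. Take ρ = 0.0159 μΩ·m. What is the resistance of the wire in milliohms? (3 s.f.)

ρ = 0.0159 μΩ·m = 1.59×10^-8 Ω·m
A = m/(density·L) = 3980/(9010×893) = 4.9466e-04 m²
R = ρL/A = (1.59×10^-8)(893)/(4.9466e-04) = 28.7 mΩ

28.7 mΩ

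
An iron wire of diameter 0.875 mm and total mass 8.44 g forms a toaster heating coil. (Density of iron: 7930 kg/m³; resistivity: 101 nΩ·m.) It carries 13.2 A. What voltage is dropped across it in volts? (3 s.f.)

ρ = 101 nΩ·m = 1.01×10^-7 Ω·m
A = π(d/2)² = π(4.3750e-04 m)² = 6.0132e-07 m²
L = m/(density·A) = 0.00844/(7930×6.0132e-07) = 1.77 m
R = ρL/A = (1.01×10^-7)(1.77)/(6.0132e-07) = 0.2973 Ω
V = IR = 13.2 × 0.2973 = 3.92 V

3.92 V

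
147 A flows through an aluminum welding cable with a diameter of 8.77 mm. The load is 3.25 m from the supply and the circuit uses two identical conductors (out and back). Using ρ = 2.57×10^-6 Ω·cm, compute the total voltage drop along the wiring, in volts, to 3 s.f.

0.407 V

ρ = 2.57×10^-6 Ω·cm = 2.57×10^-8 Ω·m
A = π(d/2)² = π(4.3850e-03 m)² = 6.041e-05 m²
Total conductor length (both ways) L = 2 × 3.25 = 6.5 m
R = ρL/A = (2.57×10^-8)(6.5)/(6.041e-05) = 0.002765 Ω
V = IR = 147 × 0.002765 = 0.407 V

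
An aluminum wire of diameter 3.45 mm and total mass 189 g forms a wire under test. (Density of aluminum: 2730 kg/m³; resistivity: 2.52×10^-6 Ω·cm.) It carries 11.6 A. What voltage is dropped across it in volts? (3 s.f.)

ρ = 2.52×10^-6 Ω·cm = 2.52×10^-8 Ω·m
A = π(d/2)² = π(1.7250e-03 m)² = 9.3482e-06 m²
L = m/(density·A) = 0.189/(2730×9.3482e-06) = 7.406 m
R = ρL/A = (2.52×10^-8)(7.406)/(9.3482e-06) = 0.01996 Ω
V = IR = 11.6 × 0.01996 = 0.232 V

0.232 V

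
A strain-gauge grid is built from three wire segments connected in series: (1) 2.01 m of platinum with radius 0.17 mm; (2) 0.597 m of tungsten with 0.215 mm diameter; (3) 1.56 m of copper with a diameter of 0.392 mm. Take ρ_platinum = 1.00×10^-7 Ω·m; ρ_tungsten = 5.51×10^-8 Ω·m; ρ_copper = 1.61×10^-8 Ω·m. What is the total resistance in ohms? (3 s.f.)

Seg 1: A = πr² = π(1.7000e-04 m)² = 9.079e-08 m²
R_1 = (1.00×10^-7)(2.01)/(9.079e-08) = 2.214 Ω
Seg 2: A = π(d/2)² = π(1.0750e-04 m)² = 3.631e-08 m²
R_2 = (5.51×10^-8)(0.597)/(3.631e-08) = 0.9061 Ω
Seg 3: A = π(d/2)² = π(1.9600e-04 m)² = 1.207e-07 m²
R_3 = (1.61×10^-8)(1.56)/(1.207e-07) = 0.2081 Ω
R_total = R_1 + R_2 + R_3 = 3.33 Ω

3.33 Ω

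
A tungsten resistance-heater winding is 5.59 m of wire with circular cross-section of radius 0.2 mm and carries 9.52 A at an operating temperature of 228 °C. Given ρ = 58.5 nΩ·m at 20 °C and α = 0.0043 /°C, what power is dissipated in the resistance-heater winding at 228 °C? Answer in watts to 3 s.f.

447 W

ρ = 58.5 nΩ·m = 5.85×10^-8 Ω·m
A = πr² = π(2.0000e-04 m)² = 1.257e-07 m²
R₍20₎ = ρL/A = (5.85×10^-8)(5.59)/(1.257e-07) = 2.602 Ω
R₍228₎ = R₍20₎(1 + αΔT) = 2.602 × (1 + 0.0043×208) = 4.93 Ω
P = I²R = (9.52)² × 4.93 = 447 W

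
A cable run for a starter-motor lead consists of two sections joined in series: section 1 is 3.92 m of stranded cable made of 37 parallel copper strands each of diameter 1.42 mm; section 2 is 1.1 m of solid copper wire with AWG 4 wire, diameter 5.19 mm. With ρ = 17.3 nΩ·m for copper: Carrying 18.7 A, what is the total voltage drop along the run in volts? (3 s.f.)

0.0385 V

ρ = 17.3 nΩ·m = 1.73×10^-8 Ω·m
Section 1: A_strand = π(7.1000e-04)² = 1.584e-06 m²; R₁ = ρL/(N·A_s) = (1.73×10^-8)(3.92)/(37×1.584e-06) = 0.001157 Ω
Section 2: A = π(5.19/2 mm)² = π(2.5950e-03 m)² = 2.116e-05 m²
R₂ = (1.73×10^-8)(1.1)/(2.116e-05) = 8.995×10^-4 Ω
R = R₁ + R₂ = 0.002057 Ω
V = IR = 18.7 × 0.002057 = 0.0385 V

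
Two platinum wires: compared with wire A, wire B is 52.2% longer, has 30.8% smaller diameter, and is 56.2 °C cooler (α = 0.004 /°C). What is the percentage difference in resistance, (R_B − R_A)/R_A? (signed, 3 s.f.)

R ∝ ρL/d² with ρ ∝ (1+αΔT), so R_B/R_A = (1 + 52.2/100) × (1 − 30.8/100)⁻² × (1 − 0.004×56.2)
= 1.522 × 2.088 × 0.7752 = 2.464
(R_B − R_A)/R_A = 2.464 − 1 = 146%

146%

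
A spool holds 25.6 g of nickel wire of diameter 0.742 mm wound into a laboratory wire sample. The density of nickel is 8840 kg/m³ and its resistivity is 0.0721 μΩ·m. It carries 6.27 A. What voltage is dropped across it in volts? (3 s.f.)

7.00 V

ρ = 0.0721 μΩ·m = 7.21×10^-8 Ω·m
A = π(d/2)² = π(3.7100e-04 m)² = 4.3241e-07 m²
L = m/(density·A) = 0.0256/(8840×4.3241e-07) = 6.697 m
R = ρL/A = (7.21×10^-8)(6.697)/(4.3241e-07) = 1.117 Ω
V = IR = 6.27 × 1.117 = 7.00 V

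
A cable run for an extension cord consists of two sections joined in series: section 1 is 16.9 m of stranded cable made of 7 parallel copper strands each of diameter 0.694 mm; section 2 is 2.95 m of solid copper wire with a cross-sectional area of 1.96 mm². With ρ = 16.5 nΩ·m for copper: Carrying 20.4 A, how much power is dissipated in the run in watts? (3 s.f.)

54.2 W

ρ = 16.5 nΩ·m = 1.65×10^-8 Ω·m
Section 1: A_strand = π(3.4700e-04)² = 3.783e-07 m²; R₁ = ρL/(N·A_s) = (1.65×10^-8)(16.9)/(7×3.783e-07) = 0.1053 Ω
Section 2: A = 1.96 mm² = 1.960e-06 m²
R₂ = (1.65×10^-8)(2.95)/(1.960e-06) = 0.02483 Ω
R = R₁ + R₂ = 0.1301 Ω
P = I²R = (20.4)² × 0.1301 = 54.2 W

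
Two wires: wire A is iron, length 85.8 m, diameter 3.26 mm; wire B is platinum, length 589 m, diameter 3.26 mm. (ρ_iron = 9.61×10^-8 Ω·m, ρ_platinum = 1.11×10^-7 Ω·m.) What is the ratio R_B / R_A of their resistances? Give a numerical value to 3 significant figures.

7.93

R ∝ ρL/d², so R_B/R_A = (ρ_B/ρ_A) × (L_B/L_A)
= (1.11×10^-7/9.61×10^-8) × (589/85.8) = 7.93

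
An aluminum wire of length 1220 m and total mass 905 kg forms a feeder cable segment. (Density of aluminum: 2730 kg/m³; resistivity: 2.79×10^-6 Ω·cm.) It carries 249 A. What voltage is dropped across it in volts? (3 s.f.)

ρ = 2.79×10^-6 Ω·cm = 2.79×10^-8 Ω·m
A = m/(density·L) = 905/(2730×1220) = 2.7172e-04 m²
R = ρL/A = (2.79×10^-8)(1220)/(2.7172e-04) = 0.1253 Ω
V = IR = 249 × 0.1253 = 31.2 V

31.2 V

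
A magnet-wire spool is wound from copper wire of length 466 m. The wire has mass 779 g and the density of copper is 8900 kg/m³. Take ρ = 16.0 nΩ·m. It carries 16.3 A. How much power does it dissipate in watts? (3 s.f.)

10500 W

ρ = 16.0 nΩ·m = 1.60×10^-8 Ω·m
A = m/(density·L) = 0.779/(8900×466) = 1.8783e-07 m²
R = ρL/A = (1.60×10^-8)(466)/(1.8783e-07) = 39.7 Ω
P = I²R = (16.3)² × 39.7 = 10500 W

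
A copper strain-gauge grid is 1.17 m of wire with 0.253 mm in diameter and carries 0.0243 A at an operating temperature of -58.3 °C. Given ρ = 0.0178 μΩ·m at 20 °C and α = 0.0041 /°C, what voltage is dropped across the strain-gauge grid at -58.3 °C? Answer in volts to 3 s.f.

ρ = 0.0178 μΩ·m = 1.78×10^-8 Ω·m
A = π(d/2)² = π(1.2650e-04 m)² = 5.027e-08 m²
R₍20₎ = ρL/A = (1.78×10^-8)(1.17)/(5.027e-08) = 0.4143 Ω
R₍-58.3₎ = R₍20₎(1 + αΔT) = 0.4143 × (1 + 0.0041×-78.3) = 0.2813 Ω
V = IR = 0.0243 × 0.2813 = 0.00683 V

0.00683 V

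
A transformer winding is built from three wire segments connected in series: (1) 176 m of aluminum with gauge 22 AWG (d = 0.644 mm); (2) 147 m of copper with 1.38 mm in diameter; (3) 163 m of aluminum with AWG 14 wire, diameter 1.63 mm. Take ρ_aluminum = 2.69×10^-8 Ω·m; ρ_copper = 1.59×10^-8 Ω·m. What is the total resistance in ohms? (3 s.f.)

18.2 Ω

Seg 1: A = π(0.644/2 mm)² = π(3.2200e-04 m)² = 3.257e-07 m²
R_1 = (2.69×10^-8)(176)/(3.257e-07) = 14.53 Ω
Seg 2: A = π(d/2)² = π(6.9000e-04 m)² = 1.496e-06 m²
R_2 = (1.59×10^-8)(147)/(1.496e-06) = 1.563 Ω
Seg 3: A = π(1.63/2 mm)² = π(8.1500e-04 m)² = 2.087e-06 m²
R_3 = (2.69×10^-8)(163)/(2.087e-06) = 2.101 Ω
R_total = R_1 + R_2 + R_3 = 18.2 Ω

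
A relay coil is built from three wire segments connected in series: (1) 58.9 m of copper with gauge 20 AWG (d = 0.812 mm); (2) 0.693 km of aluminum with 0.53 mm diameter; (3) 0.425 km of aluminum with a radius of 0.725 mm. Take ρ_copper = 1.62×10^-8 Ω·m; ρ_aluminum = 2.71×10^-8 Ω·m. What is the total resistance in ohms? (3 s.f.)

93.9 Ω

Seg 1: A = π(0.812/2 mm)² = π(4.0600e-04 m)² = 5.178e-07 m²
R_1 = (1.62×10^-8)(58.9)/(5.178e-07) = 1.843 Ω
Seg 2: A = π(d/2)² = π(2.6500e-04 m)² = 2.206e-07 m²
R_2 = (2.71×10^-8)(693)/(2.206e-07) = 85.13 Ω
Seg 3: A = πr² = π(7.2500e-04 m)² = 1.651e-06 m²
R_3 = (2.71×10^-8)(425)/(1.651e-06) = 6.975 Ω
R_total = R_1 + R_2 + R_3 = 93.9 Ω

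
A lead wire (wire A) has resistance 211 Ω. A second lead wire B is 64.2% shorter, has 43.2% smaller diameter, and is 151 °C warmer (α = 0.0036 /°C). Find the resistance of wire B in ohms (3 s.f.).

R ∝ ρL/d² with ρ ∝ (1+αΔT), so R_B/R_A = (1 − 64.2/100) × (1 − 43.2/100)⁻² × (1 + 0.0036×151)
= 0.358 × 3.1 × 1.544 = 1.713
R_B = 1.713 × 211 = 361 Ω

361 Ω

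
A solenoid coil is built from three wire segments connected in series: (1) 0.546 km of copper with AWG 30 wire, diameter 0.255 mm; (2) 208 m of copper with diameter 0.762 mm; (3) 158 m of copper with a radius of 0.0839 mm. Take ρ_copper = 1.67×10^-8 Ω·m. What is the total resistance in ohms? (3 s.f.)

305 Ω

Seg 1: A = π(0.255/2 mm)² = π(1.2750e-04 m)² = 5.107e-08 m²
R_1 = (1.67×10^-8)(546)/(5.107e-08) = 178.5 Ω
Seg 2: A = π(d/2)² = π(3.8100e-04 m)² = 4.560e-07 m²
R_2 = (1.67×10^-8)(208)/(4.560e-07) = 7.617 Ω
Seg 3: A = πr² = π(8.3900e-05 m)² = 2.211e-08 m²
R_3 = (1.67×10^-8)(158)/(2.211e-08) = 119.3 Ω
R_total = R_1 + R_2 + R_3 = 305 Ω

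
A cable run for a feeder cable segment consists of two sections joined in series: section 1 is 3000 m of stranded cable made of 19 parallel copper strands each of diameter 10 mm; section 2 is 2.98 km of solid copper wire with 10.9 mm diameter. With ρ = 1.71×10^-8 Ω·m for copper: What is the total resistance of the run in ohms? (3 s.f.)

0.580 Ω

Section 1: A_strand = π(5.0000e-03)² = 7.854e-05 m²; R₁ = ρL/(N·A_s) = (1.71×10^-8)(3000)/(19×7.854e-05) = 0.03438 Ω
Section 2: A = π(d/2)² = π(5.4500e-03 m)² = 9.331e-05 m²
R₂ = (1.71×10^-8)(2980)/(9.331e-05) = 0.5461 Ω
R = R₁ + R₂ = 0.580 Ω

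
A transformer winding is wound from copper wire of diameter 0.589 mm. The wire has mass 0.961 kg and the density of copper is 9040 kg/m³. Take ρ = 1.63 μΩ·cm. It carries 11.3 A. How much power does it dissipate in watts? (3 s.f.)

2980 W

ρ = 1.63 μΩ·cm = 1.63×10^-8 Ω·m
A = π(d/2)² = π(2.9450e-04 m)² = 2.7247e-07 m²
L = m/(density·A) = 0.961/(9040×2.7247e-07) = 390.2 m
R = ρL/A = (1.63×10^-8)(390.2)/(2.7247e-07) = 23.34 Ω
P = I²R = (11.3)² × 23.34 = 2980 W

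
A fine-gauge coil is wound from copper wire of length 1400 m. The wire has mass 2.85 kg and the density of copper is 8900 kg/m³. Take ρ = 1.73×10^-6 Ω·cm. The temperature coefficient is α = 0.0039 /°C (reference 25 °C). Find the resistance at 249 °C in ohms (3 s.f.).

ρ = 1.73×10^-6 Ω·cm = 1.73×10^-8 Ω·m
A = m/(density·L) = 2.85/(8900×1400) = 2.2873e-07 m²
R = ρL/A = (1.73×10^-8)(1400)/(2.2873e-07) = 105.9 Ω
R(249 °C) = 105.9 × (1 + 0.0039×224) = 198 Ω

198 Ω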